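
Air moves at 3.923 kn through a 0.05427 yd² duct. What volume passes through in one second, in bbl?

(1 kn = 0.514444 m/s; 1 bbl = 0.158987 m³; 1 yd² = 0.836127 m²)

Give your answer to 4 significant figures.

0.5760 bbl

3.923 kn × 0.514444 = 2.01816 m/s
0.05427 yd² × 0.836127 = 0.0453766 m²
V = v × A × t = 2.01816 m/s × 0.0453766 m² × 1 s = 0.0915772 m³
0.0915772 m³ ÷ (0.158987 m³/bbl) = 0.576004 bbl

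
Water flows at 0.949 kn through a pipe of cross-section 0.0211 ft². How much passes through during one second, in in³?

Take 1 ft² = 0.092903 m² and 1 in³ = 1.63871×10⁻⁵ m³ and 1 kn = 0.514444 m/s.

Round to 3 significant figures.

58.4 in³

0.949 kn × 0.514444 = 0.488207 m/s
0.0211 ft² × 0.092903 = 0.00196025 m²
V = v × A × t = 0.488207 m/s × 0.00196025 m² × 1 s = 9.57008×10⁻⁴ m³
9.57008×10⁻⁴ m³ ÷ (1.63871×10⁻⁵ m³/in³) = 58.4001 in³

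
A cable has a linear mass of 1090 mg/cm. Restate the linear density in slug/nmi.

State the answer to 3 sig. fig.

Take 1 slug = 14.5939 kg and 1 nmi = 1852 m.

1090 mg/cm × 10⁻⁶ kg/mg ÷ 0.01 m/cm = 0.109 kg/m
0.109 kg/m ÷ 14.5939 kg/slug × 1852 m/nmi = 13.8324 slug/nmi

13.8 slug/nmi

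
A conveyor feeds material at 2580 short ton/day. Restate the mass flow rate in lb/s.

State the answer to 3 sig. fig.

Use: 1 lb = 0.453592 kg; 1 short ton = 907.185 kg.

59.7 lb/s

2580 short ton/day × 907.185 kg/short ton ÷ 86400 s/day = 27.0896 kg/s
27.0896 kg/s ÷ 0.453592 kg/lb = 59.7224 lb/s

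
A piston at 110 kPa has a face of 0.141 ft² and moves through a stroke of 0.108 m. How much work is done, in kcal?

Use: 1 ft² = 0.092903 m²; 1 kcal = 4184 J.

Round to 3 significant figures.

110 kPa → 110000 Pa
0.141 ft² → 0.0130993 m²
F = P × A = 110000 × 0.0130993 = 1440.92 N
W = F × d = 1440.92 × 0.108 = 155.619 J
In kcal: 155.619 / 4184 = 0.0371938 kcal

0.0372 kcal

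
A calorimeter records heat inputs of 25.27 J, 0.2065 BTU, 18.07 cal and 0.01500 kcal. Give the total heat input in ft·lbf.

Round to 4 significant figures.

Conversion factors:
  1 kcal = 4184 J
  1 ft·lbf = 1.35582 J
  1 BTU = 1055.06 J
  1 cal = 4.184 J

281.4 ft·lbf

25.27 J (already J)
0.2065 BTU × 1055.06 → 217.87 J
18.07 cal × 4.184 → 75.6049 J
0.01500 kcal × 4184 → 62.76 J
Combined: 25.27 + 217.87 + 75.6049 + 62.76 = 381.505 J
In ft·lbf: 381.505 / 1.35582 = 281.383 ft·lbf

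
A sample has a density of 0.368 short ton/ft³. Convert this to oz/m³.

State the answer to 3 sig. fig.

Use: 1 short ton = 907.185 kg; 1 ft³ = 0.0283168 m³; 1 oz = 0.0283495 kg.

0.368 short ton/ft³ × 907.185 kg/short ton ÷ 0.0283168 m³/ft³ = 11789.6 kg/m³
11789.6 kg/m³ ÷ 0.0283495 kg/oz = 415866 oz/m³

4.16×10⁵ oz/m³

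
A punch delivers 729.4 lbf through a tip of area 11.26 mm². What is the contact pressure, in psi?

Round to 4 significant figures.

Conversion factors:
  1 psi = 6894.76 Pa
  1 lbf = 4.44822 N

729.4 lbf × 4.44822 → 3244.53 N
11.26 mm² × 10⁻⁶ → 1.126×10⁻⁵ m²
P = F / A = 3244.53 N / 1.126×10⁻⁵ m² = 2.88147×10⁸ Pa
2.88147×10⁸ Pa ÷ (6894.76 Pa/psi) = 41792.2 psi

4.179×10⁴ psi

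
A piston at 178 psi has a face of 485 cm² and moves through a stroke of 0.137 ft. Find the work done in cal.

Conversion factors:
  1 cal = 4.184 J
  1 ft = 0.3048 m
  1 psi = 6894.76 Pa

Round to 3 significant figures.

594 cal

178 psi → 1.22727×10⁶ Pa
485 cm² → 0.0485 m²
F = P × A = 1.22727×10⁶ × 0.0485 = 59522.6 N
0.137 ft → 0.0417576 m
W = F × d = 59522.6 × 0.0417576 = 2485.52 J
In cal: 2485.52 / 4.184 = 594.054 cal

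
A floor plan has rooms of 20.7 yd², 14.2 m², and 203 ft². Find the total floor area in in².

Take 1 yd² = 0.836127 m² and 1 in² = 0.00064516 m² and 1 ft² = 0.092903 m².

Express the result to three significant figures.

7.81×10⁴ in²

20.7 yd² × 0.836127 = 17.3078 m²
14.2 m² (already m²)
203 ft² × 0.092903 = 18.8593 m²
Sum: 17.3078 + 14.2 + 18.8593 = 50.3671 m²
In in²: 50.3671 / 0.00064516 = 78069.2 in²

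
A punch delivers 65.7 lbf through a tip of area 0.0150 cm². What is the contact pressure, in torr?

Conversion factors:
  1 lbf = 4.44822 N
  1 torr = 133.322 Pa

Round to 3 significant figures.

65.7 lbf × 4.44822 → 292.248 N
0.0150 cm² × 0.0001 → 1.5×10⁻⁶ m²
P = F / A = 292.248 N / 1.5×10⁻⁶ m² = 1.94832×10⁸ Pa
1.94832×10⁸ Pa ÷ (133.322 Pa/torr) = 1.46136×10⁶ torr

1.46×10⁶ torr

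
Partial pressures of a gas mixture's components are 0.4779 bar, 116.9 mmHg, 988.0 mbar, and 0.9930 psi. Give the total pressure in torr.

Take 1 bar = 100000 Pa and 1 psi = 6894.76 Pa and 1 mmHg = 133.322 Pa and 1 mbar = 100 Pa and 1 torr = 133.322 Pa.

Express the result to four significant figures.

1268 torr

0.4779 bar × 100000 = 47790 Pa
116.9 mmHg × 133.322 = 15585.3 Pa
988.0 mbar × 100 = 98800 Pa
0.9930 psi × 6894.76 = 6846.5 Pa
Total: 47790 + 15585.3 + 98800 + 6846.5 = 169022 Pa
In torr: 169022 / 133.322 = 1267.77 torr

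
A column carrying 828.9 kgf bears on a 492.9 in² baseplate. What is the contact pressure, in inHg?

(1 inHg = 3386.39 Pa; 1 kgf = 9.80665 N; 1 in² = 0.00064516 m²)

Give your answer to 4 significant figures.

7.548 inHg

828.9 kgf × 9.80665 = 8128.73 N
492.9 in² × 0.00064516 = 0.317999 m²
P = F / A = 8128.73 N / 0.317999 m² = 25562.1 Pa
25562.1 Pa ÷ (3386.39 Pa/inHg) = 7.54848 inHg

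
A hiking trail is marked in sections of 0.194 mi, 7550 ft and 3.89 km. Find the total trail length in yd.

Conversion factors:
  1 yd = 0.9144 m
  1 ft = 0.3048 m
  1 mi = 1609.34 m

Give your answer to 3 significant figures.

0.194 mi × 1609.34 = 312.212 m
7550 ft × 0.3048 = 2301.24 m
3.89 km × 1000 = 3890 m
Sum: 312.212 + 2301.24 + 3890 = 6503.45 m
In yd: 6503.45 / 0.9144 = 7112.26 yd

7110 yd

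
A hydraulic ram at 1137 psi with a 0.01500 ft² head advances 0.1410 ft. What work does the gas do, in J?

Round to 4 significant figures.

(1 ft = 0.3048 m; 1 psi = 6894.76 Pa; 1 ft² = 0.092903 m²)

1137 psi → 7.83934×10⁶ Pa
0.01500 ft² → 0.00139354 m²
F = P × A = 7.83934×10⁶ × 0.00139354 = 10924.4 N
0.1410 ft → 0.0429768 m
W = F × d = 10924.4 × 0.0429768 = 469.496 J

469.5 J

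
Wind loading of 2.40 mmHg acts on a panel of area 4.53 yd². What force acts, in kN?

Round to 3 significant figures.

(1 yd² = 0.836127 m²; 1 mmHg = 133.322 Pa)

1.21 kN

2.40 mmHg × 133.322 → 319.973 Pa
4.53 yd² × 0.836127 → 3.78766 m²
F = P × A = 319.973 Pa × 3.78766 m² = 1211.95 N
1211.95 N ÷ (1000 N/kN) = 1.21195 kN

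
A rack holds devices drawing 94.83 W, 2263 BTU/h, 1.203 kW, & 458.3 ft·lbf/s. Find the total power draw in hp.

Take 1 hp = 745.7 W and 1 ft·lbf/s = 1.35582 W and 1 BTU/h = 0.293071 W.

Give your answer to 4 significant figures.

3.463 hp

94.83 W (already W)
2263 BTU/h × 0.293071 → 663.22 W
1.203 kW × 1000 → 1203 W
458.3 ft·lbf/s × 1.35582 → 621.372 W
Total: 94.83 + 663.22 + 1203 + 621.372 = 2582.42 W
In hp: 2582.42 / 745.7 = 3.46308 hp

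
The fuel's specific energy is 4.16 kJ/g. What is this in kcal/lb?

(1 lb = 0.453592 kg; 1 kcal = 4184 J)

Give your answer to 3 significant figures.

451 kcal/lb

4.16 kJ/g × 1000 J/kJ ÷ 0.001 kg/g = 4.16×10⁶ J/kg
4.16×10⁶ J/kg ÷ 4184 J/kcal × 0.453592 kg/lb = 450.99 kcal/lb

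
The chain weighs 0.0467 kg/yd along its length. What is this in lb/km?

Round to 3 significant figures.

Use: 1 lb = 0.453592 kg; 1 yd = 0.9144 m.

0.0467 kg/yd ÷ 0.9144 m/yd = 0.0510717 kg/m
0.0510717 kg/m ÷ 0.453592 kg/lb × 1000 m/km = 112.594 lb/km

113 lb/km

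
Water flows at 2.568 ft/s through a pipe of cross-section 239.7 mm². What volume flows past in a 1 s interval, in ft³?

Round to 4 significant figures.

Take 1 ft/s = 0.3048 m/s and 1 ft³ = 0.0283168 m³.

2.568 ft/s × 0.3048 → 0.782726 m/s
239.7 mm² × 10⁻⁶ → 2.397×10⁻⁴ m²
V = v × A × t = 0.782726 m/s × 2.397×10⁻⁴ m² × 1 s = 1.87619×10⁻⁴ m³
1.87619×10⁻⁴ m³ ÷ (0.0283168 m³/ft³) = 0.00662571 ft³

0.006626 ft³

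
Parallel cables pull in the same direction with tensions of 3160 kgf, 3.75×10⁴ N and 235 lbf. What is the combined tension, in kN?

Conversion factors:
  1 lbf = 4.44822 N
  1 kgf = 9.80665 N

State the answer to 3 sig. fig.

3160 kgf × 9.80665 → 30989 N
3.75×10⁴ N (already N)
235 lbf × 4.44822 → 1045.33 N
Sum: 30989 + 37500 + 1045.33 = 69534.3 N
In kN: 69534.3 / 1000 = 69.5343 kN

69.5 kN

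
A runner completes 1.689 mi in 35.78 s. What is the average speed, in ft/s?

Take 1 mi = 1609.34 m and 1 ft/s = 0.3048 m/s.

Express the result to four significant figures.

1.689 mi × 1609.34 → 2718.18 m
v = d / t = 2718.18 m / 35.78 s = 75.9693 m/s
75.9693 m/s ÷ (0.3048 m/s/ft/s) = 249.243 ft/s

249.2 ft/s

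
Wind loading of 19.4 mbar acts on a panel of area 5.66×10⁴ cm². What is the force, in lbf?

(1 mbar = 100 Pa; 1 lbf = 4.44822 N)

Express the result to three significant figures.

2470 lbf

19.4 mbar × 100 → 1940 Pa
5.66×10⁴ cm² × 0.0001 → 5.66 m²
F = P × A = 1940 Pa × 5.66 m² = 10980.4 N
10980.4 N ÷ (4.44822 N/lbf) = 2468.49 lbf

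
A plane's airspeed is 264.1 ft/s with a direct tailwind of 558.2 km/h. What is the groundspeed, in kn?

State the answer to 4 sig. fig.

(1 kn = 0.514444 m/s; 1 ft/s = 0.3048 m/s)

264.1 ft/s × 0.3048 = 80.4977 m/s
558.2 km/h × (1/3.6) = 155.056 m/s
Sum: 80.4977 + 155.056 = 235.554 m/s
In kn: 235.554 / 0.514444 = 457.881 kn

457.9 kn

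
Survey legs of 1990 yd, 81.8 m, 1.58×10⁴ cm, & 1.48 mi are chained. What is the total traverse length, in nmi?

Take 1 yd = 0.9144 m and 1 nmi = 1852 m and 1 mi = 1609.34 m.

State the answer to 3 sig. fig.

1990 yd × 0.9144 → 1819.66 m
81.8 m (already m)
1.58×10⁴ cm × 0.01 → 158 m
1.48 mi × 1609.34 → 2381.82 m
Total: 1819.66 + 81.8 + 158 + 2381.82 = 4441.28 m
In nmi: 4441.28 / 1852 = 2.3981 nmi

2.40 nmi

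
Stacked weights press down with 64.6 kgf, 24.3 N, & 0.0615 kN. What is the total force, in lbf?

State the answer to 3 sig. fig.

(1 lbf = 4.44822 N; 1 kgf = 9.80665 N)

64.6 kgf × 9.80665 = 633.51 N
24.3 N (already N)
0.0615 kN × 1000 = 61.5 N
Combined: 633.51 + 24.3 + 61.5 = 719.31 N
In lbf: 719.31 / 4.44822 = 161.707 lbf

162 lbf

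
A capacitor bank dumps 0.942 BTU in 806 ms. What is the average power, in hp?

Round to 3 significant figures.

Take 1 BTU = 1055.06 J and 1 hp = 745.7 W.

1.65 hp

0.942 BTU × 1055.06 = 993.867 J
806 ms × 0.001 = 0.806 s
P = E / t = 993.867 J / 0.806 s = 1233.09 W
1233.09 W ÷ (745.7 W/hp) = 1.6536 hp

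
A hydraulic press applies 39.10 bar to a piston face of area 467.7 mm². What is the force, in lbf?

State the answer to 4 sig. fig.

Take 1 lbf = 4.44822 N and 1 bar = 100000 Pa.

39.10 bar × 100000 → 3.91×10⁶ Pa
467.7 mm² × 10⁻⁶ → 4.677×10⁻⁴ m²
F = P × A = 3.91×10⁶ Pa × 4.677×10⁻⁴ m² = 1828.71 N
1828.71 N ÷ (4.44822 N/lbf) = 411.111 lbf

411.1 lbf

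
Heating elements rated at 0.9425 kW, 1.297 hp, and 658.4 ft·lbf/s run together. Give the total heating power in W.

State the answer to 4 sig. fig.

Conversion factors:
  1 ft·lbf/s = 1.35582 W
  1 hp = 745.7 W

2802 W

0.9425 kW × 1000 = 942.5 W
1.297 hp × 745.7 = 967.173 W
658.4 ft·lbf/s × 1.35582 = 892.672 W
Sum: 942.5 + 967.173 + 892.672 = 2802.34 W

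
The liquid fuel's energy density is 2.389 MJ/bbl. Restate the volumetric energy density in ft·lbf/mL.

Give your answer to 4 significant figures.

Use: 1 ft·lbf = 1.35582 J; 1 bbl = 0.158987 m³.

11.08 ft·lbf/mL

2.389 MJ/bbl × 1000000 J/MJ ÷ 0.158987 m³/bbl = 1.50264×10⁷ J/m³
1.50264×10⁷ J/m³ ÷ 1.35582 J/ft·lbf × 10⁻⁶ m³/mL = 11.0829 ft·lbf/mL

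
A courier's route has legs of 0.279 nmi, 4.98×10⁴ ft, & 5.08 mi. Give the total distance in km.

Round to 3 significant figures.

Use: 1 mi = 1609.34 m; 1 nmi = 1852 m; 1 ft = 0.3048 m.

23.9 km

0.279 nmi × 1852 = 516.708 m
4.98×10⁴ ft × 0.3048 = 15179 m
5.08 mi × 1609.34 = 8175.45 m
Total: 516.708 + 15179 + 8175.45 = 23871.2 m
In km: 23871.2 / 1000 = 23.8712 km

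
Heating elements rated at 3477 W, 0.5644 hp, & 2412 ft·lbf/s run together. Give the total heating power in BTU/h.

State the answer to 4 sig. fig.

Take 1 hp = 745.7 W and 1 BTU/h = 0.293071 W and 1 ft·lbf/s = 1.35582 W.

2.446×10⁴ BTU/h

3477 W (already W)
0.5644 hp × 745.7 = 420.873 W
2412 ft·lbf/s × 1.35582 = 3270.24 W
Total: 3477 + 420.873 + 3270.24 = 7168.11 W
In BTU/h: 7168.11 / 0.293071 = 24458.6 BTU/h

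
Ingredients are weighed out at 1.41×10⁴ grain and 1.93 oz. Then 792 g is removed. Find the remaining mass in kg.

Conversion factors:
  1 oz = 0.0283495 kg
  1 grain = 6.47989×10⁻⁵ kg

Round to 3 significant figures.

0.176 kg

1.41×10⁴ grain × 6.47989×10⁻⁵ = 0.913664 kg
1.93 oz × 0.0283495 = 0.0547145 kg
792 g × 0.001 = 0.792 kg
Net: 0.913664 + 0.0547145 − 0.792 = 0.176378 kg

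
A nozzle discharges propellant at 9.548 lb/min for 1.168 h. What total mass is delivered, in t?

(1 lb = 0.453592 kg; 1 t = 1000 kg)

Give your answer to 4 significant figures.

9.548 lb/min → 0.0721816 kg/s
1.168 h → 4204.8 s
m = ṁ × t = 0.0721816 × 4204.8 = 303.509 kg
In t: 303.509 / 1000 = 0.303509 t

0.3035 t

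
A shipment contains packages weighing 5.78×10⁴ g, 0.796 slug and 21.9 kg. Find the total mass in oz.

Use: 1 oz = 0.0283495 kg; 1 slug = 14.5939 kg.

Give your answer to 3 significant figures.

5.78×10⁴ g × 0.001 = 57.8 kg
0.796 slug × 14.5939 = 11.6167 kg
21.9 kg (already kg)
Sum: 57.8 + 11.6167 + 21.9 = 91.3167 kg
In oz: 91.3167 / 0.0283495 = 3221.1 oz

3220 oz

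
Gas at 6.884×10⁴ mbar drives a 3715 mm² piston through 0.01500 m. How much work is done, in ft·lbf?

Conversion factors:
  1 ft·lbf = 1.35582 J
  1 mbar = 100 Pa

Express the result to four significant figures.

6.884×10⁴ mbar → 6.884×10⁶ Pa
3715 mm² → 0.003715 m²
F = P × A = 6.884×10⁶ × 0.003715 = 25574.1 N
W = F × d = 25574.1 × 0.015 = 383.612 J
In ft·lbf: 383.612 / 1.35582 = 282.937 ft·lbf

282.9 ft·lbf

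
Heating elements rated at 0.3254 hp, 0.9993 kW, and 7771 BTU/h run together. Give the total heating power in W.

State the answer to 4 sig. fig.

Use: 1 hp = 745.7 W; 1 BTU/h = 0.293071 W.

0.3254 hp × 745.7 = 242.651 W
0.9993 kW × 1000 = 999.3 W
7771 BTU/h × 0.293071 = 2277.45 W
Combined: 242.651 + 999.3 + 2277.45 = 3519.4 W

3519 W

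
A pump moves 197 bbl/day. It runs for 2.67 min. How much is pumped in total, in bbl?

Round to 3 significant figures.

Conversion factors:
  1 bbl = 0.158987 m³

0.365 bbl

197 bbl/day → 3.62505×10⁻⁴ m³/s
2.67 min → 160.2 s
V = Q × t = 3.62505×10⁻⁴ × 160.2 = 0.0580733 m³
In bbl: 0.0580733 / 0.158987 = 0.365271 bbl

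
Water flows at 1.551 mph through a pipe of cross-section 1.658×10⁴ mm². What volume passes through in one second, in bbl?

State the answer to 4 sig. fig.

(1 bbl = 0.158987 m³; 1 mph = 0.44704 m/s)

1.551 mph × 0.44704 = 0.693359 m/s
1.658×10⁴ mm² × 10⁻⁶ = 0.01658 m²
V = v × A × t = 0.693359 m/s × 0.01658 m² × 1 s = 0.0114959 m³
0.0114959 m³ ÷ (0.158987 m³/bbl) = 0.0723072 bbl

0.07231 bbl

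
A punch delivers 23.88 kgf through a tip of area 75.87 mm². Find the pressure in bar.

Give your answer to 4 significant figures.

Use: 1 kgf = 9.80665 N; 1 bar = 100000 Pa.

23.88 kgf × 9.80665 → 234.183 N
75.87 mm² × 10⁻⁶ → 7.587×10⁻⁵ m²
P = F / A = 234.183 N / 7.587×10⁻⁵ m² = 3.08664×10⁶ Pa
3.08664×10⁶ Pa ÷ (100000 Pa/bar) = 30.8664 bar

30.87 bar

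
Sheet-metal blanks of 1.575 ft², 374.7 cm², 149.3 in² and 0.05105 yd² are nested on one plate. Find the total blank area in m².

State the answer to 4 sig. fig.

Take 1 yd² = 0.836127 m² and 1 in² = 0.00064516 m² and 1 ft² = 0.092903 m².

0.3228 m²

1.575 ft² × 0.092903 = 0.146322 m²
374.7 cm² × 0.0001 = 0.03747 m²
149.3 in² × 0.00064516 = 0.0963224 m²
0.05105 yd² × 0.836127 = 0.0426843 m²
Sum: 0.146322 + 0.03747 + 0.0963224 + 0.0426843 = 0.322799 m²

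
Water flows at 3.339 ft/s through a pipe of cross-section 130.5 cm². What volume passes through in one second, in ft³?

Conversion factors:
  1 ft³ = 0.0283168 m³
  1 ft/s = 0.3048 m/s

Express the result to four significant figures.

0.4690 ft³

3.339 ft/s × 0.3048 → 1.01773 m/s
130.5 cm² × 0.0001 → 0.01305 m²
V = v × A × t = 1.01773 m/s × 0.01305 m² × 1 s = 0.0132814 m³
0.0132814 m³ ÷ (0.0283168 m³/ft³) = 0.469029 ft³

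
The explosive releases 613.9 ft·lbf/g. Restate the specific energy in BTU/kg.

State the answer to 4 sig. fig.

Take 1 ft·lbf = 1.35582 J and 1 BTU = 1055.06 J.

788.9 BTU/kg

613.9 ft·lbf/g × 1.35582 J/ft·lbf ÷ 0.001 kg/g = 832338 J/kg
832338 J/kg ÷ 1055.06 J/BTU = 788.901 BTU/kg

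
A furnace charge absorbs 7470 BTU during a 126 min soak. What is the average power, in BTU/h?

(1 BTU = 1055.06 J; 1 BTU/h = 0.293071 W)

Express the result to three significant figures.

7470 BTU × 1055.06 = 7.8813×10⁶ J
126 min × 60 = 7560 s
P = E / t = 7.8813×10⁶ J / 7560 s = 1042.5 W
1042.5 W ÷ (0.293071 W/BTU/h) = 3557.16 BTU/h

3560 BTU/h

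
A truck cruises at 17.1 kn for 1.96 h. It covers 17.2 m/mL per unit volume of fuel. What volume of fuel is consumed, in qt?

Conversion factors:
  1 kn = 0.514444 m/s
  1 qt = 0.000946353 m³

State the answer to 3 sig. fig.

3.81 qt

17.1 kn → 8.79699 m/s
1.96 h → 7056 s
d = v × t = 8.79699 × 7056 = 62071.6 m
17.2 m/mL → 1.72×10⁷ m/m³
V = d / (distance per unit fuel) = 62071.6 / 1.72×10⁷ = 0.00360881 m³
In qt: 0.00360881 / 0.000946353 = 3.81339 qt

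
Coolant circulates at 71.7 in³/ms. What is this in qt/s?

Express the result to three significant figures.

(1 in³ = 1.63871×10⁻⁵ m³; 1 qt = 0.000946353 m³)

71.7 in³/ms × 1.63871×10⁻⁵ m³/in³ ÷ 0.001 s/ms = 1.17496 m³/s
1.17496 m³/s ÷ 0.000946353 m³/qt = 1241.57 qt/s

1240 qt/s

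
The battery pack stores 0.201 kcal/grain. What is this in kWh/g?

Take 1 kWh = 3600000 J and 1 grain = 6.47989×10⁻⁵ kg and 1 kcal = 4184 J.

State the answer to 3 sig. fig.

0.201 kcal/grain × 4184 J/kcal ÷ 6.47989×10⁻⁵ kg/grain = 1.29784×10⁷ J/kg
1.29784×10⁷ J/kg ÷ 3600000 J/kWh × 0.001 kg/g = 0.00360511 kWh/g

0.00361 kWh/g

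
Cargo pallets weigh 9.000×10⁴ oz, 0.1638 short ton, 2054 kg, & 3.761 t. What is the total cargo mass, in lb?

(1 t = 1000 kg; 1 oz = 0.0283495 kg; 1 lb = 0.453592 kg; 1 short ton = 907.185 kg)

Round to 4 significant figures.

1.877×10⁴ lb

9.000×10⁴ oz × 0.0283495 → 2551.46 kg
0.1638 short ton × 907.185 → 148.597 kg
2054 kg (already kg)
3.761 t × 1000 → 3761 kg
Total: 2551.46 + 148.597 + 2054 + 3761 = 8515.06 kg
In lb: 8515.06 / 0.453592 = 18772.5 lb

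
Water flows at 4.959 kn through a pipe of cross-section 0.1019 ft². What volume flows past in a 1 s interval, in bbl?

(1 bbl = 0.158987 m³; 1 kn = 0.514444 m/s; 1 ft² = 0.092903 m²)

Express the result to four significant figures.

0.1519 bbl

4.959 kn × 0.514444 = 2.55113 m/s
0.1019 ft² × 0.092903 = 0.00946682 m²
V = v × A × t = 2.55113 m/s × 0.00946682 m² × 1 s = 0.0241511 m³
0.0241511 m³ ÷ (0.158987 m³/bbl) = 0.151906 bbl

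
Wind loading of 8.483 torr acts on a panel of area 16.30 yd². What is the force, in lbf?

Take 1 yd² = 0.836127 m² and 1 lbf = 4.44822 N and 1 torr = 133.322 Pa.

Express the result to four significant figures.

3465 lbf

8.483 torr × 133.322 → 1130.97 Pa
16.30 yd² × 0.836127 → 13.6289 m²
F = P × A = 1130.97 Pa × 13.6289 m² = 15413.9 N
15413.9 N ÷ (4.44822 N/lbf) = 3465.18 lbf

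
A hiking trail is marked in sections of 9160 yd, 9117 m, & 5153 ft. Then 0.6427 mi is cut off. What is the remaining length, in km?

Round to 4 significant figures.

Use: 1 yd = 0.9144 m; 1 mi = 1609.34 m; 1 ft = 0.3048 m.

9160 yd × 0.9144 → 8375.9 m
9117 m (already m)
5153 ft × 0.3048 → 1570.63 m
0.6427 mi × 1609.34 → 1034.32 m
Sum: 8375.9 + 9117 + 1570.63 − 1034.32 = 18029.2 m
In km: 18029.2 / 1000 = 18.0292 km

18.03 km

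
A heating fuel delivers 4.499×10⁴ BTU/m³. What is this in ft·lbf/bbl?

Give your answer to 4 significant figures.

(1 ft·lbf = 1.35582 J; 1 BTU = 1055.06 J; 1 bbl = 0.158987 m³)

5.566×10⁶ ft·lbf/bbl

4.499×10⁴ BTU/m³ × 1055.06 J/BTU = 4.74671×10⁷ J/m³
4.74671×10⁷ J/m³ ÷ 1.35582 J/ft·lbf × 0.158987 m³/bbl = 5.56612×10⁶ ft·lbf/bbl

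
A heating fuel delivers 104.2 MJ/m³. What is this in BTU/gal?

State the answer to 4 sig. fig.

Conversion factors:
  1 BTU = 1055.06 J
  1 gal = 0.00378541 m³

373.9 BTU/gal

104.2 MJ/m³ × 1000000 J/MJ = 1.042×10⁸ J/m³
1.042×10⁸ J/m³ ÷ 1055.06 J/BTU × 0.00378541 m³/gal = 373.855 BTU/gal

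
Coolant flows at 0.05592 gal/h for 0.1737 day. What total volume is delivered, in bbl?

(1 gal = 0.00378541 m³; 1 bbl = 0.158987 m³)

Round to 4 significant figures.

0.005550 bbl

0.05592 gal/h → 5.88×10⁻⁸ m³/s
0.1737 day → 15007.7 s
V = Q × t = 5.88×10⁻⁸ × 15007.7 = 8.82453×10⁻⁴ m³
In bbl: 8.82453×10⁻⁴ / 0.158987 = 0.00555047 bbl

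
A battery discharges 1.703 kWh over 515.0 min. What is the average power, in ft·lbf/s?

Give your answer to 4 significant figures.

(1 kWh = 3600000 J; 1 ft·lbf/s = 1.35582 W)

146.3 ft·lbf/s

1.703 kWh × 3600000 = 6.1308×10⁶ J
515.0 min × 60 = 30900 s
P = E / t = 6.1308×10⁶ J / 30900 s = 198.408 W
198.408 W ÷ (1.35582 W/ft·lbf/s) = 146.338 ft·lbf/s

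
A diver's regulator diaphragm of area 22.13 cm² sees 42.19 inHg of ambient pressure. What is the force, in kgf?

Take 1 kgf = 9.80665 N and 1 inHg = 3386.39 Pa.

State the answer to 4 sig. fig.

42.19 inHg × 3386.39 = 142872 Pa
22.13 cm² × 0.0001 = 0.002213 m²
F = P × A = 142872 Pa × 0.002213 m² = 316.176 N
316.176 N ÷ (9.80665 N/kgf) = 32.241 kgf

32.24 kgf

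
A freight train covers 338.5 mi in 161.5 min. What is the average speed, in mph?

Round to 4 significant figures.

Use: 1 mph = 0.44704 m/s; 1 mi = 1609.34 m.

338.5 mi × 1609.34 → 544762 m
161.5 min × 60 → 9690 s
v = d / t = 544762 m / 9690 s = 56.219 m/s
56.219 m/s ÷ (0.44704 m/s/mph) = 125.758 mph

125.8 mph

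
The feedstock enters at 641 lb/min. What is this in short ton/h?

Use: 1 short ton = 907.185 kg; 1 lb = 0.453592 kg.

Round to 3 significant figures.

641 lb/min × 0.453592 kg/lb ÷ 60 s/min = 4.84587 kg/s
4.84587 kg/s ÷ 907.185 kg/short ton × 3600 s/h = 19.23 short ton/h

19.2 short ton/h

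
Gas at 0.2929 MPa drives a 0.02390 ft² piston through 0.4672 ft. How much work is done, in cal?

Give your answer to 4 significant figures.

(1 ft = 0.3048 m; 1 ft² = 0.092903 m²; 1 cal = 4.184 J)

22.13 cal

0.2929 MPa → 292900 Pa
0.02390 ft² → 0.00222038 m²
F = P × A = 292900 × 0.00222038 = 650.349 N
0.4672 ft → 0.142403 m
W = F × d = 650.349 × 0.142403 = 92.6116 J
In cal: 92.6116 / 4.184 = 22.1347 cal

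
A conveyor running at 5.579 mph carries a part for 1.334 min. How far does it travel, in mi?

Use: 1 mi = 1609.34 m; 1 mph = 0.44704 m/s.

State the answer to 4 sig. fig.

5.579 mph × 0.44704 → 2.49404 m/s
1.334 min × 60 → 80.04 s
d = v × t = 2.49404 m/s × 80.04 s = 199.623 m
199.623 m ÷ (1609.34 m/mi) = 0.12404 mi

0.1240 mi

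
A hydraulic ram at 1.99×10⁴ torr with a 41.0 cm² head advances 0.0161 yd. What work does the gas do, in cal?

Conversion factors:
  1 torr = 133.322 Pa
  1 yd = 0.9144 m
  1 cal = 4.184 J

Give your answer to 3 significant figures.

1.99×10⁴ torr → 2.65311×10⁶ Pa
41.0 cm² → 0.0041 m²
F = P × A = 2.65311×10⁶ × 0.0041 = 10877.8 N
0.0161 yd → 0.0147218 m
W = F × d = 10877.8 × 0.0147218 = 160.141 J
In cal: 160.141 / 4.184 = 38.2746 cal

38.3 cal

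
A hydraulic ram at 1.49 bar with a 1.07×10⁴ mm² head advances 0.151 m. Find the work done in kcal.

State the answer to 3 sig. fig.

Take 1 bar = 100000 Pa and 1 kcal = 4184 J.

0.0575 kcal

1.49 bar → 149000 Pa
1.07×10⁴ mm² → 0.0107 m²
F = P × A = 149000 × 0.0107 = 1594.3 N
W = F × d = 1594.3 × 0.151 = 240.739 J
In kcal: 240.739 / 4184 = 0.057538 kcal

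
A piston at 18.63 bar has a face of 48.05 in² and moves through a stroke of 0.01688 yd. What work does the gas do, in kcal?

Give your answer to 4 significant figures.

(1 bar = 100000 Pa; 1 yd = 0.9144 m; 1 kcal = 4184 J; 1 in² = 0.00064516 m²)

0.2131 kcal

18.63 bar → 1.863×10⁶ Pa
48.05 in² → 0.0309999 m²
F = P × A = 1.863×10⁶ × 0.0309999 = 57752.8 N
0.01688 yd → 0.0154351 m
W = F × d = 57752.8 × 0.0154351 = 891.42 J
In kcal: 891.42 / 4184 = 0.213054 kcal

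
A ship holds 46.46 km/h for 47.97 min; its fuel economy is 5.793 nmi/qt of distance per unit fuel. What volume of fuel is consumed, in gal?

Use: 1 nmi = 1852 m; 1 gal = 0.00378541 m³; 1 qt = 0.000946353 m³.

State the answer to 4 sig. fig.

0.8656 gal

46.46 km/h → 12.9056 m/s
47.97 min → 2878.2 s
d = v × t = 12.9056 × 2878.2 = 37144.9 m
5.793 nmi/qt → 1.13368×10⁷ m/m³
V = d / (distance per unit fuel) = 37144.9 / 1.13368×10⁷ = 0.00327649 m³
In gal: 0.00327649 / 0.00378541 = 0.865557 gal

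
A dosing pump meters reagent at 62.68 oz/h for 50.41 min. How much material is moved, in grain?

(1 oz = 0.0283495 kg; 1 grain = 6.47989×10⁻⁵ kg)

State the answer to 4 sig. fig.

2.304×10⁴ grain

62.68 oz/h → 4.93596×10⁻⁴ kg/s
50.41 min → 3024.6 s
m = ṁ × t = 4.93596×10⁻⁴ × 3024.6 = 1.49293 kg
In grain: 1.49293 / 6.47989×10⁻⁵ = 23039.4 grain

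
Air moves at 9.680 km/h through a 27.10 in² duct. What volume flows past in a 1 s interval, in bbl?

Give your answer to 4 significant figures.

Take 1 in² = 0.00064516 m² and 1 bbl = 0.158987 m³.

0.2957 bbl

9.680 km/h × (1/3.6) → 2.68889 m/s
27.10 in² × 0.00064516 → 0.0174838 m²
V = v × A × t = 2.68889 m/s × 0.0174838 m² × 1 s = 0.047012 m³
0.047012 m³ ÷ (0.158987 m³/bbl) = 0.295697 bbl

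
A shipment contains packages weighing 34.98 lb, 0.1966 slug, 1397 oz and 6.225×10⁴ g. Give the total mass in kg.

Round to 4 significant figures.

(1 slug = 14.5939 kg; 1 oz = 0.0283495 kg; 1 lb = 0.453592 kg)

34.98 lb × 0.453592 = 15.8666 kg
0.1966 slug × 14.5939 = 2.86916 kg
1397 oz × 0.0283495 = 39.6043 kg
6.225×10⁴ g × 0.001 = 62.25 kg
Total: 15.8666 + 2.86916 + 39.6043 + 62.25 = 120.59 kg

120.6 kg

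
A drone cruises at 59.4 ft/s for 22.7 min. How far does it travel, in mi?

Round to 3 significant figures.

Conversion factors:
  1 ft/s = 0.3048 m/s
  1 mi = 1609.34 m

15.3 mi

59.4 ft/s × 0.3048 → 18.1051 m/s
22.7 min × 60 → 1362 s
d = v × t = 18.1051 m/s × 1362 s = 24659.1 m
24659.1 m ÷ (1609.34 m/mi) = 15.3225 mi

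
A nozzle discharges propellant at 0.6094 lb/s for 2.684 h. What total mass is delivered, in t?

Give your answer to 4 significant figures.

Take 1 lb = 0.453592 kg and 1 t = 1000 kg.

0.6094 lb/s → 0.276419 kg/s
2.684 h → 9662.4 s
m = ṁ × t = 0.276419 × 9662.4 = 2670.87 kg
In t: 2670.87 / 1000 = 2.67087 t

2.671 t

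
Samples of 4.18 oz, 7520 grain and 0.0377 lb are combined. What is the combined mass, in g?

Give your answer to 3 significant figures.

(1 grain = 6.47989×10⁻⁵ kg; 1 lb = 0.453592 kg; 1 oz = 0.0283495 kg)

4.18 oz × 0.0283495 = 0.118501 kg
7520 grain × 6.47989×10⁻⁵ = 0.487288 kg
0.0377 lb × 0.453592 = 0.0171004 kg
Sum: 0.118501 + 0.487288 + 0.0171004 = 0.622889 kg
In g: 0.622889 / 0.001 = 622.889 g

623 g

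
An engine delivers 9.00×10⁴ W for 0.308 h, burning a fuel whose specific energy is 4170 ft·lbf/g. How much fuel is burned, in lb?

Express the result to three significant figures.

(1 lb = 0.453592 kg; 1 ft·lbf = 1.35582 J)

38.9 lb

0.308 h → 1108.8 s
E = P × t = 90000 × 1108.8 = 9.9792×10⁷ J
4170 ft·lbf/g → 5.65377×10⁶ J/kg
m = E / e_s = 9.9792×10⁷ / 5.65377×10⁶ = 17.6505 kg
In lb: 17.6505 / 0.453592 = 38.9127 lb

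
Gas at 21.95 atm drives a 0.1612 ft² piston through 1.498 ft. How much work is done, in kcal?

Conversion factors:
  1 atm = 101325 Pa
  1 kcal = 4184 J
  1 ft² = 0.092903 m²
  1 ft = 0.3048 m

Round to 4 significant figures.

3.635 kcal

21.95 atm → 2.22408×10⁶ Pa
0.1612 ft² → 0.014976 m²
F = P × A = 2.22408×10⁶ × 0.014976 = 33307.8 N
1.498 ft → 0.45659 m
W = F × d = 33307.8 × 0.45659 = 15208 J
In kcal: 15208 / 4184 = 3.6348 kcal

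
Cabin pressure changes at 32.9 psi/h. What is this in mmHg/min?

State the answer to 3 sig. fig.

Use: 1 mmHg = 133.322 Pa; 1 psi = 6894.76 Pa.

28.4 mmHg/min

32.9 psi/h × 6894.76 Pa/psi ÷ 3600 s/h = 63.0104 Pa/s
63.0104 Pa/s ÷ 133.322 Pa/mmHg × 60 s/min = 28.3571 mmHg/min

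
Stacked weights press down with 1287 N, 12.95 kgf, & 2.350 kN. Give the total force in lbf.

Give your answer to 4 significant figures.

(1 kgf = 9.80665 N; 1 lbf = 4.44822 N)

846.2 lbf

1287 N (already N)
12.95 kgf × 9.80665 → 126.996 N
2.350 kN × 1000 → 2350 N
Sum: 1287 + 126.996 + 2350 = 3764 N
In lbf: 3764 / 4.44822 = 846.181 lbf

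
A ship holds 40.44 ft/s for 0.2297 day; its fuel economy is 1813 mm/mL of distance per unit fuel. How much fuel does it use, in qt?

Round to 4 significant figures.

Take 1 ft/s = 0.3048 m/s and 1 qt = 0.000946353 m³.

40.44 ft/s → 12.3261 m/s
0.2297 day → 19846.1 s
d = v × t = 12.3261 × 19846.1 = 244625 m
1813 mm/mL → 1.813×10⁶ m/m³
V = d / (distance per unit fuel) = 244625 / 1.813×10⁶ = 0.134928 m³
In qt: 0.134928 / 0.000946353 = 142.577 qt

142.6 qt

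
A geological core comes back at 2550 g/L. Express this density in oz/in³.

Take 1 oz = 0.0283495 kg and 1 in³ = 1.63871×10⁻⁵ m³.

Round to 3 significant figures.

1.47 oz/in³

2550 g/L × 0.001 kg/g ÷ 0.001 m³/L = 2550 kg/m³
2550 kg/m³ ÷ 0.0283495 kg/oz × 1.63871×10⁻⁵ m³/in³ = 1.474 oz/in³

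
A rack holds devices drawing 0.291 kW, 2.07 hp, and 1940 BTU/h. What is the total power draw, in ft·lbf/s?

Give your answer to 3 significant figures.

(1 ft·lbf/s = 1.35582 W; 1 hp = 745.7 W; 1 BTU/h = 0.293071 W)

0.291 kW × 1000 = 291 W
2.07 hp × 745.7 = 1543.6 W
1940 BTU/h × 0.293071 = 568.558 W
Combined: 291 + 1543.6 + 568.558 = 2403.16 W
In ft·lbf/s: 2403.16 / 1.35582 = 1772.48 ft·lbf/s

1770 ft·lbf/s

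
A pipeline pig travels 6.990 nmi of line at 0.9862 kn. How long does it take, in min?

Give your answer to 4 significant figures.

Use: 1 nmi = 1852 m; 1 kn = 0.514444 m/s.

6.990 nmi × 1852 = 12945.5 m
0.9862 kn × 0.514444 = 0.507345 m/s
t = d / v = 12945.5 m / 0.507345 m/s = 25516.2 s
25516.2 s ÷ (60 s/min) = 425.27 min

425.3 min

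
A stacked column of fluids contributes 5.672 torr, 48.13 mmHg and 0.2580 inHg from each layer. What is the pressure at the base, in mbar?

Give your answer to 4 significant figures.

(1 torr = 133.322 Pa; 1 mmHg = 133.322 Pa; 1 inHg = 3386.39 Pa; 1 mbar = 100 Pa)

80.47 mbar

5.672 torr × 133.322 → 756.202 Pa
48.13 mmHg × 133.322 → 6416.79 Pa
0.2580 inHg × 3386.39 → 873.689 Pa
Sum: 756.202 + 6416.79 + 873.689 = 8046.68 Pa
In mbar: 8046.68 / 100 = 80.4668 mbar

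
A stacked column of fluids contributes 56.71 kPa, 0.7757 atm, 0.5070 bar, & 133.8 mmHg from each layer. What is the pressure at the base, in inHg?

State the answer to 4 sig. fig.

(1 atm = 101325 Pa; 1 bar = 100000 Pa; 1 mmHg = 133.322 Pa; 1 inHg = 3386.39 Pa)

56.71 kPa × 1000 = 56710 Pa
0.7757 atm × 101325 = 78597.8 Pa
0.5070 bar × 100000 = 50700 Pa
133.8 mmHg × 133.322 = 17838.5 Pa
Combined: 56710 + 78597.8 + 50700 + 17838.5 = 203846 Pa
In inHg: 203846 / 3386.39 = 60.1957 inHg

60.20 inHg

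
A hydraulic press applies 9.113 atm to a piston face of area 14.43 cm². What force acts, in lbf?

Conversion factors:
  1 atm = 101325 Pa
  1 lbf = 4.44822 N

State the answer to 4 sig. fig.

9.113 atm × 101325 → 923375 Pa
14.43 cm² × 0.0001 → 0.001443 m²
F = P × A = 923375 Pa × 0.001443 m² = 1332.43 N
1332.43 N ÷ (4.44822 N/lbf) = 299.542 lbf

299.5 lbf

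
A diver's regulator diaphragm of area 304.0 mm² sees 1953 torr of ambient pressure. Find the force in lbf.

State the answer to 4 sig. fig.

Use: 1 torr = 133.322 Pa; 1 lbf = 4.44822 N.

17.79 lbf

1953 torr × 133.322 = 260378 Pa
304.0 mm² × 10⁻⁶ = 3.04×10⁻⁴ m²
F = P × A = 260378 Pa × 3.04×10⁻⁴ m² = 79.1549 N
79.1549 N ÷ (4.44822 N/lbf) = 17.7947 lbf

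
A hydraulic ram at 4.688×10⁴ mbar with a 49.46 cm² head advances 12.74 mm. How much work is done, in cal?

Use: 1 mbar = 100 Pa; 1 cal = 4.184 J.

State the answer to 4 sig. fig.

70.60 cal

4.688×10⁴ mbar → 4.688×10⁶ Pa
49.46 cm² → 0.004946 m²
F = P × A = 4.688×10⁶ × 0.004946 = 23186.8 N
12.74 mm → 0.01274 m
W = F × d = 23186.8 × 0.01274 = 295.4 J
In cal: 295.4 / 4.184 = 70.6023 cal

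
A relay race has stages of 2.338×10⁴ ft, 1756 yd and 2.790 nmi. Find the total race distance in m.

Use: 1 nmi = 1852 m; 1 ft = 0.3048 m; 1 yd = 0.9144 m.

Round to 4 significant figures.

2.338×10⁴ ft × 0.3048 → 7126.22 m
1756 yd × 0.9144 → 1605.69 m
2.790 nmi × 1852 → 5167.08 m
Sum: 7126.22 + 1605.69 + 5167.08 = 13899 m

1.390×10⁴ m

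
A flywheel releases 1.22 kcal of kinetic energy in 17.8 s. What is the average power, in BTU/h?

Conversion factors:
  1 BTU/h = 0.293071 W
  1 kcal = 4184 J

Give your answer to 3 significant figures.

978 BTU/h

1.22 kcal × 4184 → 5104.48 J
P = E / t = 5104.48 J / 17.8 s = 286.769 W
286.769 W ÷ (0.293071 W/BTU/h) = 978.497 BTU/h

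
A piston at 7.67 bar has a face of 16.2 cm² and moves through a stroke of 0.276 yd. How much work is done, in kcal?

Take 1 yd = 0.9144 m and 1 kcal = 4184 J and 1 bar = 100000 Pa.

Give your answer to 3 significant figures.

7.67 bar → 767000 Pa
16.2 cm² → 0.00162 m²
F = P × A = 767000 × 0.00162 = 1242.54 N
0.276 yd → 0.252374 m
W = F × d = 1242.54 × 0.252374 = 313.585 J
In kcal: 313.585 / 4184 = 0.0749486 kcal

0.0749 kcal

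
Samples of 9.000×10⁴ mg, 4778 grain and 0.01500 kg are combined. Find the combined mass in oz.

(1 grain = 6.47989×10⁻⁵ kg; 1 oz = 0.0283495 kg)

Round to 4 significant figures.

14.62 oz

9.000×10⁴ mg × 10⁻⁶ → 0.09 kg
4778 grain × 6.47989×10⁻⁵ → 0.309609 kg
0.01500 kg (already kg)
Total: 0.09 + 0.309609 + 0.015 = 0.414609 kg
In oz: 0.414609 / 0.0283495 = 14.6249 oz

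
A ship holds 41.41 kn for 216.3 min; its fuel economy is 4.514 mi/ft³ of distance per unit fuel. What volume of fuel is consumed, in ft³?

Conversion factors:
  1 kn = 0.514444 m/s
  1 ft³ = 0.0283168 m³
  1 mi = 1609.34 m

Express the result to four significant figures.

38.06 ft³

41.41 kn → 21.3031 m/s
216.3 min → 12978 s
d = v × t = 21.3031 × 12978 = 276472 m
4.514 mi/ft³ → 256546 m/m³
V = d / (distance per unit fuel) = 276472 / 256546 = 1.07767 m³
In ft³: 1.07767 / 0.0283168 = 38.0576 ft³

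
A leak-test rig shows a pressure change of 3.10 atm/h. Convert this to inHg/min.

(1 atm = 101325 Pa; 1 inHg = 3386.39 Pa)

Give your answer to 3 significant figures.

1.55 inHg/min

3.10 atm/h × 101325 Pa/atm ÷ 3600 s/h = 87.2521 Pa/s
87.2521 Pa/s ÷ 3386.39 Pa/inHg × 60 s/min = 1.54593 inHg/min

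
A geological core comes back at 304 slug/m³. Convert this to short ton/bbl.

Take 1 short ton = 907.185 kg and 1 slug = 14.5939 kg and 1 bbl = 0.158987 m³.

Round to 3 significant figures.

0.778 short ton/bbl

304 slug/m³ × 14.5939 kg/slug = 4436.55 kg/m³
4436.55 kg/m³ ÷ 907.185 kg/short ton × 0.158987 m³/bbl = 0.777519 short ton/bbl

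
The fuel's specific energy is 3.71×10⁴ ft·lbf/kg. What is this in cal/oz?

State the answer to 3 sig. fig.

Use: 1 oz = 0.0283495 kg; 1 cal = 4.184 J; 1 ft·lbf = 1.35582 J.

341 cal/oz

3.71×10⁴ ft·lbf/kg × 1.35582 J/ft·lbf = 50300.9 J/kg
50300.9 J/kg ÷ 4.184 J/cal × 0.0283495 kg/oz = 340.823 cal/oz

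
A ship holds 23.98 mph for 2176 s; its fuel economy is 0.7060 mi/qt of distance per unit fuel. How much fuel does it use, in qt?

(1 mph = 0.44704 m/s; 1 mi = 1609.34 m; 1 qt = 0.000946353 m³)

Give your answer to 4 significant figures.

20.53 qt

23.98 mph → 10.72 m/s
d = v × t = 10.72 × 2176 = 23326.7 m
0.7060 mi/qt → 1.2006×10⁶ m/m³
V = d / (distance per unit fuel) = 23326.7 / 1.2006×10⁶ = 0.0194292 m³
In qt: 0.0194292 / 0.000946353 = 20.5306 qt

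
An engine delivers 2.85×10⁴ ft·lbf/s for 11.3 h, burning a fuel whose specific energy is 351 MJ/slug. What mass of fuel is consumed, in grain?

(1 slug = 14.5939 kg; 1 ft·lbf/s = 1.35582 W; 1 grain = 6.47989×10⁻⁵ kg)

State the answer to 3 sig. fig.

2.85×10⁴ ft·lbf/s → 38640.9 W
11.3 h → 40680 s
E = P × t = 38640.9 × 40680 = 1.57191×10⁹ J
351 MJ/slug → 2.40511×10⁷ J/kg
m = E / e_s = 1.57191×10⁹ / 2.40511×10⁷ = 65.3571 kg
In grain: 65.3571 / 6.47989×10⁻⁵ = 1.00861×10⁶ grain

1.01×10⁶ grain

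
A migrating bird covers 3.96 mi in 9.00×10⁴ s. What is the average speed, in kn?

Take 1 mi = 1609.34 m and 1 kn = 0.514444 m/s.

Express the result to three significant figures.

3.96 mi × 1609.34 = 6372.99 m
v = d / t = 6372.99 m / 90000 s = 0.070811 m/s
0.070811 m/s ÷ (0.514444 m/s/kn) = 0.137646 kn

0.138 kn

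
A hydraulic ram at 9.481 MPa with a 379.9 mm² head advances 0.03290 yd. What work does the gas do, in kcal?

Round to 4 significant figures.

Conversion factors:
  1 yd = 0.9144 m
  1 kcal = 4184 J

9.481 MPa → 9.481×10⁶ Pa
379.9 mm² → 3.799×10⁻⁴ m²
F = P × A = 9.481×10⁶ × 3.799×10⁻⁴ = 3601.83 N
0.03290 yd → 0.0300838 m
W = F × d = 3601.83 × 0.0300838 = 108.357 J
In kcal: 108.357 / 4184 = 0.0258979 kcal

0.02590 kcal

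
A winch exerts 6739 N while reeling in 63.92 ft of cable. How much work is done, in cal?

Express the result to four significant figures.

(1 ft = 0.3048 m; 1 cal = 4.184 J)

3.138×10⁴ cal

63.92 ft × 0.3048 = 19.4828 m
W = F × d = 6739 N × 19.4828 m = 131295 J
131295 J ÷ (4.184 J/cal) = 31380.3 cal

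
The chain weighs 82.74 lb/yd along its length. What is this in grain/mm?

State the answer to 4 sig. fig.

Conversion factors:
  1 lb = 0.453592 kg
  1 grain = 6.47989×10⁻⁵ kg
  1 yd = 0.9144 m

82.74 lb/yd × 0.453592 kg/lb ÷ 0.9144 m/yd = 41.0435 kg/m
41.0435 kg/m ÷ 6.47989×10⁻⁵ kg/grain × 0.001 m/mm = 633.398 grain/mm

633.4 grain/mm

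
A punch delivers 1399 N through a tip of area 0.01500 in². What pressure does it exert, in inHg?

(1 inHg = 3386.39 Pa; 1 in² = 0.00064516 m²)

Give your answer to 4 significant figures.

0.01500 in² × 0.00064516 = 9.6774×10⁻⁶ m²
P = F / A = 1399 N / 9.6774×10⁻⁶ m² = 1.44564×10⁸ Pa
1.44564×10⁸ Pa ÷ (3386.39 Pa/inHg) = 42689.7 inHg

4.269×10⁴ inHg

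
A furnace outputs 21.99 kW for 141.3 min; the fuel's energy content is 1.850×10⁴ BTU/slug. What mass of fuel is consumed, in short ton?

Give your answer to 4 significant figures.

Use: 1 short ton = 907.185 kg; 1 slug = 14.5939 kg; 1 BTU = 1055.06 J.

0.1537 short ton

21.99 kW → 21990 W
141.3 min → 8478 s
E = P × t = 21990 × 8478 = 1.86431×10⁸ J
1.850×10⁴ BTU/slug → 1.33745×10⁶ J/kg
m = E / e_s = 1.86431×10⁸ / 1.33745×10⁶ = 139.393 kg
In short ton: 139.393 / 907.185 = 0.153654 short ton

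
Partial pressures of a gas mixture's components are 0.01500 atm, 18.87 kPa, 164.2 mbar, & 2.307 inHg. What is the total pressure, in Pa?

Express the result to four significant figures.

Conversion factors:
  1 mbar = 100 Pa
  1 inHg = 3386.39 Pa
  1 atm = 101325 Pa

0.01500 atm × 101325 → 1519.88 Pa
18.87 kPa × 1000 → 18870 Pa
164.2 mbar × 100 → 16420 Pa
2.307 inHg × 3386.39 → 7812.4 Pa
Total: 1519.88 + 18870 + 16420 + 7812.4 = 44622.3 Pa

4.462×10⁴ Pa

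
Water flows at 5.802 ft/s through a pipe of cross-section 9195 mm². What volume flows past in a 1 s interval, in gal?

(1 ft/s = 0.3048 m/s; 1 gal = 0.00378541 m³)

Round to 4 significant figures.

4.296 gal

5.802 ft/s × 0.3048 → 1.76845 m/s
9195 mm² × 10⁻⁶ → 0.009195 m²
V = v × A × t = 1.76845 m/s × 0.009195 m² × 1 s = 0.0162609 m³
0.0162609 m³ ÷ (0.00378541 m³/gal) = 4.29568 gal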